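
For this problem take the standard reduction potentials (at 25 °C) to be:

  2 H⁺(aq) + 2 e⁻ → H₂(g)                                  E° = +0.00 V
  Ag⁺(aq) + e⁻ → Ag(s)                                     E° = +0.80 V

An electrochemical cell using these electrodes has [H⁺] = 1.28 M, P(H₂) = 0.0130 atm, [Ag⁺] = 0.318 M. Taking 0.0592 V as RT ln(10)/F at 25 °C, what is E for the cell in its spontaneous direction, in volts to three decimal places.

Ag⁺/Ag is the cathode (higher E°), H⁺/H₂ the anode: E°cell = +0.80 − (+0.00) = +0.80 V, n = 2.
Overall: 2 Ag⁺(aq) + H₂(g) → 2 Ag(s) + 2 H⁺(aq)
Q = [H⁺]^2 / ([Ag⁺]^2·P(H₂)); log Q = 3.096.
E = E° − (0.0592/n) log Q = +0.80 − (0.0592/2)(3.096) = +0.708 V.

+0.708 V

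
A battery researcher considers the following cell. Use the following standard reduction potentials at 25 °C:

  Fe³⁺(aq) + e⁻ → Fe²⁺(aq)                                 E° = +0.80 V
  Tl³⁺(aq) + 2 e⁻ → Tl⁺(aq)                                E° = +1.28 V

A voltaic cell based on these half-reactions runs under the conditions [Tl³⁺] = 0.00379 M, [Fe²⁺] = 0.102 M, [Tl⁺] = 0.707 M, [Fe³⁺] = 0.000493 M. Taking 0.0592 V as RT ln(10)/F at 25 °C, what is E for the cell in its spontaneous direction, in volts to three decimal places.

Tl³⁺/Tl⁺ is the cathode (higher E°), Fe³⁺/Fe²⁺ the anode: E°cell = +1.28 − (+0.80) = +0.48 V, n = 2.
Overall: Tl³⁺(aq) + 2 Fe²⁺(aq) → Tl⁺(aq) + 2 Fe³⁺(aq)
Q = [Tl⁺]·[Fe³⁺]^2 / ([Tl³⁺]·[Fe²⁺]^2); log Q = -2.361.
E = E° − (0.0592/n) log Q = +0.48 − (0.0592/2)(-2.361) = +0.550 V.

+0.550 V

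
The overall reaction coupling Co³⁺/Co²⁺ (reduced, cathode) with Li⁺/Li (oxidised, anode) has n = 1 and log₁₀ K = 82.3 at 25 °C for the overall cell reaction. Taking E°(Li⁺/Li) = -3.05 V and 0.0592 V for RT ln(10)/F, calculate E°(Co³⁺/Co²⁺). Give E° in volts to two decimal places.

E°cell = (0.0592/n)·log K = (0.0592/1)(82.3) = +4.872 V.
Since Co³⁺/Co²⁺ is the cathode and Li⁺/Li the anode, E°cell = E°(Co³⁺/Co²⁺) − E°(Li⁺/Li).
So E°(Co³⁺/Co²⁺) = E°cell + E°(Li⁺/Li) = +4.872 + (-3.05) = +1.82 V.

+1.82 V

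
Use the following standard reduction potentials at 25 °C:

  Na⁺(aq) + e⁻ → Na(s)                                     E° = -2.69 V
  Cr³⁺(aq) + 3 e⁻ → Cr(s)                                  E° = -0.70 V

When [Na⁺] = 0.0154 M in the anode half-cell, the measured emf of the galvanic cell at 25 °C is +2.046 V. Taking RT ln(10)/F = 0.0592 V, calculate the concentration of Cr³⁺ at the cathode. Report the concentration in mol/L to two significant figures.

Cr³⁺/Cr is the cathode, Na⁺/Na the anode: E°cell = +1.99 V, n = 3.
Overall reaction: Cr³⁺(aq) + 3 Na(s) → Cr(s) + 3 Na⁺(aq); Q = [Na⁺]^3/[Cr³⁺]^1.
From E = E° − (0.0592/n) log Q: log Q = (E° − E)·n/0.0592 = (+1.99 − (+2.046))·3/0.0592 = -2.8378.
So 1·log[Cr³⁺] = 3·log(0.0154) − log Q = -5.4374 − (-2.8378) = -2.5996; [Cr³⁺] = 10^(-2.5996) ≈ 0.0025 M.

0.0025 M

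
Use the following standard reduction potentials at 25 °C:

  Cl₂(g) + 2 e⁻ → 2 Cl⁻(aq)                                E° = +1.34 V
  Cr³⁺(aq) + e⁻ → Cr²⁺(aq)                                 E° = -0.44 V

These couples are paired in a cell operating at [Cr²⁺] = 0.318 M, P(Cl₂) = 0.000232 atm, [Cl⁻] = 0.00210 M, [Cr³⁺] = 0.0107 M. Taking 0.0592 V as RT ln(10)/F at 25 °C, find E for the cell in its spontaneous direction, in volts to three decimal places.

+1.918 V

Cl₂/Cl⁻ is the cathode (higher E°), Cr³⁺/Cr²⁺ the anode: E°cell = +1.34 − (-0.44) = +1.78 V, n = 2.
Overall: Cl₂(g) + 2 Cr²⁺(aq) → 2 Cl⁻(aq) + 2 Cr³⁺(aq)
Q = [Cl⁻]^2·[Cr³⁺]^2 / (P(Cl₂)·[Cr²⁺]^2); log Q = -4.667.
E = E° − (0.0592/n) log Q = +1.78 − (0.0592/2)(-4.667) = +1.918 V.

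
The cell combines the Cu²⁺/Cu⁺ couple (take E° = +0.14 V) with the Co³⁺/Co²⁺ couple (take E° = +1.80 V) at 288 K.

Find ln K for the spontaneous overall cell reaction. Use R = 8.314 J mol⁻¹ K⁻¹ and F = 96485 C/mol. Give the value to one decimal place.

Cathode: Co³⁺/Co²⁺; anode: Cu²⁺/Cu⁺. E°cell = (+1.80) − (+0.14) = +1.66 V, with n = 1.
ΔG° = −nFE° = −RT ln K, so ln K = nFE°/(RT) = (1)(96485)(+1.66) / ((8.314)(288)) = 66.891.

66.9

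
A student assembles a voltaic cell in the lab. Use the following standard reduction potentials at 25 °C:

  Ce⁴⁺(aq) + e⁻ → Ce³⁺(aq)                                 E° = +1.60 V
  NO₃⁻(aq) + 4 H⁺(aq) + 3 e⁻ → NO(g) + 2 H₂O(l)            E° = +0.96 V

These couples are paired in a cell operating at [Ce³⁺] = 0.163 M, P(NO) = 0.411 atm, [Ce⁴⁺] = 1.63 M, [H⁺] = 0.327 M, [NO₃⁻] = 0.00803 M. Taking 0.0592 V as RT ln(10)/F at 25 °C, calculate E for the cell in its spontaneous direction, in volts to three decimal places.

Ce⁴⁺/Ce³⁺ is the cathode (higher E°), NO₃⁻/NO the anode: E°cell = +1.60 − (+0.96) = +0.64 V, n = 3.
Overall: 3 Ce⁴⁺(aq) + NO(g) + 2 H₂O(l) → 3 Ce³⁺(aq) + NO₃⁻(aq) + 4 H⁺(aq)
Q = [Ce³⁺]^3·[NO₃⁻]·[H⁺]^4 / ([Ce⁴⁺]^3·P(NO)); log Q = -6.651.
E = E° − (0.0592/n) log Q = +0.64 − (0.0592/3)(-6.651) = +0.771 V.

+0.771 V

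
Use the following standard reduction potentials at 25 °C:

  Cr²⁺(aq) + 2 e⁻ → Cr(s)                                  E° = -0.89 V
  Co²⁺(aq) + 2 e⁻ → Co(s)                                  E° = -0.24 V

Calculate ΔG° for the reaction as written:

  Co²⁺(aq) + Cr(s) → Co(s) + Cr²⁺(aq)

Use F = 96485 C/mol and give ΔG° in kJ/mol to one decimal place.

As written, Co²⁺/Co is reduced (cathode) and Cr²⁺/Cr is oxidised (anode), so E°cell = (-0.24) − (-0.89) = +0.65 V.
Balancing electrons gives n = 2.
ΔG° = −nFE° = −(2)(96485)(+0.65) = -125,430 J = -125.4 kJ/mol.

-125.4 kJ/mol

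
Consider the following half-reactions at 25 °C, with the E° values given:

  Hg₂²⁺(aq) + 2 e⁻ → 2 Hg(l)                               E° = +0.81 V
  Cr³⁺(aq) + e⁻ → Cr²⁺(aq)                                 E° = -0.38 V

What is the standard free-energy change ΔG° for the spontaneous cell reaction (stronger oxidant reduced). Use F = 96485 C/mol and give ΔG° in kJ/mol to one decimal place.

Hg₂²⁺/Hg (E° = +0.81 V) is the cathode; Cr³⁺/Cr²⁺ (E° = -0.38 V) is the anode, so E°cell = +1.19 V.
Balancing electrons gives n = 2 (lcm of 2 and 1).
ΔG° = −nFE° = −(2)(96485)(+1.19) = -229,634 J = -229.6 kJ/mol.

-229.6 kJ/mol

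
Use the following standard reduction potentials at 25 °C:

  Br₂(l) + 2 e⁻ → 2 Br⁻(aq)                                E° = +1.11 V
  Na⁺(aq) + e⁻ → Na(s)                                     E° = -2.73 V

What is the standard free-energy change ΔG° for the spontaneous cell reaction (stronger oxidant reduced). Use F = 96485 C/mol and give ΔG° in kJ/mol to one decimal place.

-741.0 kJ/mol

Br₂/Br⁻ (E° = +1.11 V) is the cathode; Na⁺/Na (E° = -2.73 V) is the anode, so E°cell = +3.84 V.
Balancing electrons gives n = 2 (lcm of 2 and 1).
ΔG° = −nFE° = −(2)(96485)(+3.84) = -741,005 J = -741.0 kJ/mol.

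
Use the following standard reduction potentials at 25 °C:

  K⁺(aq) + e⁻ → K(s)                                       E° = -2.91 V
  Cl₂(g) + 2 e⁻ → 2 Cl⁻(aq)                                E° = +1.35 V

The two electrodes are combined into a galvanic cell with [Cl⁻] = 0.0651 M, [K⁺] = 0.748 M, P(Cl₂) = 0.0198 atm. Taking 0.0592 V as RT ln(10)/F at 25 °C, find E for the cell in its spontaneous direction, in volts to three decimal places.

Cl₂/Cl⁻ is the cathode (higher E°), K⁺/K the anode: E°cell = +1.35 − (-2.91) = +4.26 V, n = 2.
Overall: Cl₂(g) + 2 K(s) → 2 Cl⁻(aq) + 2 K⁺(aq)
Q = [Cl⁻]^2·[K⁺]^2 / (P(Cl₂)); log Q = -0.922.
E = E° − (0.0592/n) log Q = +4.26 − (0.0592/2)(-0.922) = +4.287 V.

+4.287 V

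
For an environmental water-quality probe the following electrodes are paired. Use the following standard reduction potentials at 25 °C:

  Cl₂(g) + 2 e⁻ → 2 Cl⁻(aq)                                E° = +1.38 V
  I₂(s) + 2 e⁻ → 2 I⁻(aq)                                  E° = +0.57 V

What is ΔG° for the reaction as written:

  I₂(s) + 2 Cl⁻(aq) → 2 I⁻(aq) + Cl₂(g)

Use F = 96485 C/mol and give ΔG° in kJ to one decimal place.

As written, I₂/I⁻ is reduced (cathode) and Cl₂/Cl⁻ is oxidised (anode), so E°cell = (+0.57) − (+1.38) = -0.81 V.
Balancing electrons gives n = 2.
ΔG° = −nFE° = −(2)(96485)(-0.81) = 156,306 J = +156.3 kJ.

+156.3 kJ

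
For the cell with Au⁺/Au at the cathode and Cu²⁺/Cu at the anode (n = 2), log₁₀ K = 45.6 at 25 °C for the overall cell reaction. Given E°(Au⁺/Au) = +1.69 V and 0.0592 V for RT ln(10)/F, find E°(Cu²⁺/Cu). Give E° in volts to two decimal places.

E°cell = (0.0592/n)·log K = (0.0592/2)(45.6) = +1.350 V.
Since Au⁺/Au is the cathode and Cu²⁺/Cu the anode, E°cell = E°(Au⁺/Au) − E°(Cu²⁺/Cu).
So E°(Cu²⁺/Cu) = E°(Au⁺/Au) − E°cell = (+1.69) − (+1.350) = +0.34 V.

+0.34 V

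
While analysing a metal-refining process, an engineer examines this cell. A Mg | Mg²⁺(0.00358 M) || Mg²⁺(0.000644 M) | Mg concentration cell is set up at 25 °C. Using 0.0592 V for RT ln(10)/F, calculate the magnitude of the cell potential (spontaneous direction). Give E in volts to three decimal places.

For a concentration cell E°cell = 0. The 0.00358 M side is the cathode (reduction is favoured where [Mg²⁺] is higher).
With n = 2, E = −(0.0592/2) log([Mg²⁺]ₐₙ/[Mg²⁺]꜀ₐₜ) = −(0.0592/2) log(0.000644/0.00358) = −(0.0592/2)(-0.745) = +0.022 V.

+0.022 V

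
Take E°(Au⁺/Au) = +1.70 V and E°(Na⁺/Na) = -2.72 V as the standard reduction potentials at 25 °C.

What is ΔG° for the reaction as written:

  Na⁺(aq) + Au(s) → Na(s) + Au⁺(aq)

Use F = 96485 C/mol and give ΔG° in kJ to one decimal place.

+426.5 kJ

As written, Na⁺/Na is reduced (cathode) and Au⁺/Au is oxidised (anode), so E°cell = (-2.72) − (+1.70) = -4.42 V.
Balancing electrons gives n = 1.
ΔG° = −nFE° = −(1)(96485)(-4.42) = 426,464 J = +426.5 kJ.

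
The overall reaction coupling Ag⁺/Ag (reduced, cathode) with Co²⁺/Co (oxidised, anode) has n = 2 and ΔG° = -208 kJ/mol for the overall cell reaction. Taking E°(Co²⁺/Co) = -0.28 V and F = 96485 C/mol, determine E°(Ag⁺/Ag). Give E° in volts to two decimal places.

+0.80 V

E°cell = −ΔG°/(nF) = −(-208×10³)/((2)(96485)) = +1.078 V.
Since Ag⁺/Ag is the cathode and Co²⁺/Co the anode, E°cell = E°(Ag⁺/Ag) − E°(Co²⁺/Co).
So E°(Ag⁺/Ag) = E°cell + E°(Co²⁺/Co) = +1.078 + (-0.28) = +0.80 V.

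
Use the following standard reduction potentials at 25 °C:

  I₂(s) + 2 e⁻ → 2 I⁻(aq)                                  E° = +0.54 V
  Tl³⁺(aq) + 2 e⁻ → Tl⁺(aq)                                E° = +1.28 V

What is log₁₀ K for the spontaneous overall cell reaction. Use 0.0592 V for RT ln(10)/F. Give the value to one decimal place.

25.0

Cathode: Tl³⁺/Tl⁺; anode: I₂/I⁻. E°cell = +0.74 V, n = 2.
log K = nE°cell / 0.0592 = (2)(+0.74) / 0.0592 = 25.0.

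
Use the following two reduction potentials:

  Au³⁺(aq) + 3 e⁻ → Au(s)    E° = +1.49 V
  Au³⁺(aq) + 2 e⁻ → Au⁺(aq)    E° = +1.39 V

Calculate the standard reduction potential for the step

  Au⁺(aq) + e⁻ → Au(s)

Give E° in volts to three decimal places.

Sequential free energies add, so n₃E°₃ = n₁E°₁ + n₂E°₂.
With n₃ = 3, and the known step contributing 2×(+1.39) V, the unknown satisfies 1·E° = 3×(+1.49) − 2×(+1.39) = +1.690.
E° = +1.690 / 1 = +1.690 V.

+1.690 V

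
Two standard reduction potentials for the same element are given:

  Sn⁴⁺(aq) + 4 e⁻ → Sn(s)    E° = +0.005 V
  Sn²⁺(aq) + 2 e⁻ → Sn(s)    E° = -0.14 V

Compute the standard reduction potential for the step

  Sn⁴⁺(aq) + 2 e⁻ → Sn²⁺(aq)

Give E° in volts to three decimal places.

+0.150 V

Sequential free energies add, so n₃E°₃ = n₁E°₁ + n₂E°₂.
With n₃ = 4, and the known step contributing 2×(-0.14) V, the unknown satisfies 2·E° = 4×(+0.005) − 2×(-0.14) = +0.300.
E° = +0.300 / 2 = +0.150 V.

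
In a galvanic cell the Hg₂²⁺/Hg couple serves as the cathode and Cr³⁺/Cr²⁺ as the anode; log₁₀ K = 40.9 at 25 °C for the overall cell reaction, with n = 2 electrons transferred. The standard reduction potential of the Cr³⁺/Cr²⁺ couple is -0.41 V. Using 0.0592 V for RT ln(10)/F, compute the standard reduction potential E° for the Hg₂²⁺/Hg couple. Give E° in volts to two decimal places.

+0.80 V

E°cell = (0.0592/n)·log K = (0.0592/2)(40.9) = +1.211 V.
Since Hg₂²⁺/Hg is the cathode and Cr³⁺/Cr²⁺ the anode, E°cell = E°(Hg₂²⁺/Hg) − E°(Cr³⁺/Cr²⁺).
So E°(Hg₂²⁺/Hg) = E°cell + E°(Cr³⁺/Cr²⁺) = +1.211 + (-0.41) = +0.80 V.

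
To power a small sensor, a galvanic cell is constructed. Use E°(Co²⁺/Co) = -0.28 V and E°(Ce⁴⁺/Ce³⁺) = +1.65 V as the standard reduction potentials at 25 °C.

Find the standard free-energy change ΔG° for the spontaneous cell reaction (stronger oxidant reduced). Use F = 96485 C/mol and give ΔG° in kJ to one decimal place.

Ce⁴⁺/Ce³⁺ (E° = +1.65 V) is the cathode; Co²⁺/Co (E° = -0.28 V) is the anode, so E°cell = +1.93 V.
Balancing electrons gives n = 2 (lcm of 1 and 2).
ΔG° = −nFE° = −(2)(96485)(+1.93) = -372,432 J = -372.4 kJ.

-372.4 kJ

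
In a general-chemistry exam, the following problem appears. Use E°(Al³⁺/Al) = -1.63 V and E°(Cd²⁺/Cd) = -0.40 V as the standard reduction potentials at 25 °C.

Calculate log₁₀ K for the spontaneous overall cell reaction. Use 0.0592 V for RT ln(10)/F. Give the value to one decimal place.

124.7

Cathode: Cd²⁺/Cd; anode: Al³⁺/Al. E°cell = +1.23 V, n = 6.
log K = nE°cell / 0.0592 = (6)(+1.23) / 0.0592 = 124.7.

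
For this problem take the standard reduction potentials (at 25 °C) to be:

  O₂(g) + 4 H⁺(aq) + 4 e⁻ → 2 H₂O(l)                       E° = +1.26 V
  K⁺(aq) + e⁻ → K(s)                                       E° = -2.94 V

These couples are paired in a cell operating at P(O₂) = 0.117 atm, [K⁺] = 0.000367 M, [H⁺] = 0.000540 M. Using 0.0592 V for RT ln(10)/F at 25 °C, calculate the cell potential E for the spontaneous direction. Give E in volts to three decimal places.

O₂/H₂O is the cathode (higher E°), K⁺/K the anode: E°cell = +1.26 − (-2.94) = +4.20 V, n = 4.
Overall: O₂(g) + 4 H⁺(aq) + 4 K(s) → 2 H₂O(l) + 4 K⁺(aq)
Q = [K⁺]^4 / (P(O₂)·[H⁺]^4); log Q = 0.261.
E = E° − (0.0592/n) log Q = +4.20 − (0.0592/4)(0.261) = +4.196 V.

+4.196 V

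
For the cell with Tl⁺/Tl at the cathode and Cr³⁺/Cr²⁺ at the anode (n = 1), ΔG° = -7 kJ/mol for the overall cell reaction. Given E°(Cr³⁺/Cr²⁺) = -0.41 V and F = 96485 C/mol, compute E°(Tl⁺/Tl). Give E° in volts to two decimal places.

-0.34 V

E°cell = −ΔG°/(nF) = −(-7×10³)/((1)(96485)) = +0.073 V.
Since Tl⁺/Tl is the cathode and Cr³⁺/Cr²⁺ the anode, E°cell = E°(Tl⁺/Tl) − E°(Cr³⁺/Cr²⁺).
So E°(Tl⁺/Tl) = E°cell + E°(Cr³⁺/Cr²⁺) = +0.073 + (-0.41) = -0.34 V.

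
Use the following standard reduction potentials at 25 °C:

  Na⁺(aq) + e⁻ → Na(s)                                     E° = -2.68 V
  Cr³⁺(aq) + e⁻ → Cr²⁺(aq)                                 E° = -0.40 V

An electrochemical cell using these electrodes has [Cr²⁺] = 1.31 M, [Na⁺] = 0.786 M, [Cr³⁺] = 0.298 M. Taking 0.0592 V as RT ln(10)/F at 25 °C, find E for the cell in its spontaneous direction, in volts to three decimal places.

Cr³⁺/Cr²⁺ is the cathode (higher E°), Na⁺/Na the anode: E°cell = -0.40 − (-2.68) = +2.28 V, n = 1.
Overall: Cr³⁺(aq) + Na(s) → Cr²⁺(aq) + Na⁺(aq)
Q = [Cr²⁺]·[Na⁺] / ([Cr³⁺]); log Q = 0.538.
E = E° − (0.0592/n) log Q = +2.28 − (0.0592/1)(0.538) = +2.248 V.

+2.248 V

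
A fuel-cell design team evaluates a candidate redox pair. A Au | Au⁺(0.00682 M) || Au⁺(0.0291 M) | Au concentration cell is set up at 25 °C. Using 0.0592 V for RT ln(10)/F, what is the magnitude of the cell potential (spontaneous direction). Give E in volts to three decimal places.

For a concentration cell E°cell = 0. The 0.0291 M side is the cathode (reduction is favoured where [Au⁺] is higher).
With n = 1, E = −(0.0592/1) log([Au⁺]ₐₙ/[Au⁺]꜀ₐₜ) = −(0.0592/1) log(0.00682/0.0291) = −(0.0592/1)(-0.630) = +0.037 V.

+0.037 V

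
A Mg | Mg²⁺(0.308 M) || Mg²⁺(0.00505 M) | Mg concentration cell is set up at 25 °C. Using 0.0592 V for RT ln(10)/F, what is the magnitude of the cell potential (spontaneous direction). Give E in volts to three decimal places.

For a concentration cell E°cell = 0. The 0.308 M side is the cathode (reduction is favoured where [Mg²⁺] is higher).
With n = 2, E = −(0.0592/2) log([Mg²⁺]ₐₙ/[Mg²⁺]꜀ₐₜ) = −(0.0592/2) log(0.00505/0.308) = −(0.0592/2)(-1.785) = +0.053 V.

+0.053 V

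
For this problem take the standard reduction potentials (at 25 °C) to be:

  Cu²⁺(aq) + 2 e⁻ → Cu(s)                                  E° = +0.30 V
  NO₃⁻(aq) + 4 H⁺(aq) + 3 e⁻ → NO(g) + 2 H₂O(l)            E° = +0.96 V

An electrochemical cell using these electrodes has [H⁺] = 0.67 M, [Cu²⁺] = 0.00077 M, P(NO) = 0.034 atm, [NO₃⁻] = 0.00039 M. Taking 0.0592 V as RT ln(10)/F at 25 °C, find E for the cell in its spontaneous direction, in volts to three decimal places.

+0.700 V

NO₃⁻/NO is the cathode (higher E°), Cu²⁺/Cu the anode: E°cell = +0.96 − (+0.30) = +0.66 V, n = 6.
Overall: 2 NO₃⁻(aq) + 8 H⁺(aq) + 3 Cu(s) → 2 NO(g) + 4 H₂O(l) + 3 Cu²⁺(aq)
Q = P(NO)^2·[Cu²⁺]^3 / ([NO₃⁻]^2·[H⁺]^8); log Q = -4.068.
E = E° − (0.0592/n) log Q = +0.66 − (0.0592/6)(-4.068) = +0.700 V.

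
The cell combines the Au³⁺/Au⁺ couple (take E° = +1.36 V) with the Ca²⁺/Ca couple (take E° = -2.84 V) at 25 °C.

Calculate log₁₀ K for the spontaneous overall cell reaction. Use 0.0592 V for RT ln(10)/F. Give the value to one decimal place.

Cathode: Au³⁺/Au⁺; anode: Ca²⁺/Ca. E°cell = +4.20 V, n = 2.
log K = nE°cell / 0.0592 = (2)(+4.20) / 0.0592 = 141.9.

141.9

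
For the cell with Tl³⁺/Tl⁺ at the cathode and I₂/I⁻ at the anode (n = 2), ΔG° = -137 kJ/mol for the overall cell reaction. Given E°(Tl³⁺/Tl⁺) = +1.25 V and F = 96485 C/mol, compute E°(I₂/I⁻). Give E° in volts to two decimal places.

E°cell = −ΔG°/(nF) = −(-137×10³)/((2)(96485)) = +0.710 V.
Since Tl³⁺/Tl⁺ is the cathode and I₂/I⁻ the anode, E°cell = E°(Tl³⁺/Tl⁺) − E°(I₂/I⁻).
So E°(I₂/I⁻) = E°(Tl³⁺/Tl⁺) − E°cell = (+1.25) − (+0.710) = +0.54 V.

+0.54 V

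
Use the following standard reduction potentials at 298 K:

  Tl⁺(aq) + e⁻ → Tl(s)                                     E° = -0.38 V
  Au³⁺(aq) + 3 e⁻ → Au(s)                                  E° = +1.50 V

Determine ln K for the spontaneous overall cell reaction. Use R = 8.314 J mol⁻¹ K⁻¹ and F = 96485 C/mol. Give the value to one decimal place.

219.6

Cathode: Au³⁺/Au; anode: Tl⁺/Tl. E°cell = (+1.50) − (-0.38) = +1.88 V, with n = 3.
ΔG° = −nFE° = −RT ln K, so ln K = nFE°/(RT) = (3)(96485)(+1.88) / ((8.314)(298)) = 219.641.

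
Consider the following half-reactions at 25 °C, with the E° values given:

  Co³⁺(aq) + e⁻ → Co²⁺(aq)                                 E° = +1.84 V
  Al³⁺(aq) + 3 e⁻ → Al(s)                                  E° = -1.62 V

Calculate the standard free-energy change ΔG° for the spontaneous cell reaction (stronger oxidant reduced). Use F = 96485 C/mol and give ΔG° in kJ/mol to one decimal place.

-1001.5 kJ/mol

Co³⁺/Co²⁺ (E° = +1.84 V) is the cathode; Al³⁺/Al (E° = -1.62 V) is the anode, so E°cell = +3.46 V.
Balancing electrons gives n = 3 (lcm of 1 and 3).
ΔG° = −nFE° = −(3)(96485)(+3.46) = -1,001,514 J = -1001.5 kJ/mol.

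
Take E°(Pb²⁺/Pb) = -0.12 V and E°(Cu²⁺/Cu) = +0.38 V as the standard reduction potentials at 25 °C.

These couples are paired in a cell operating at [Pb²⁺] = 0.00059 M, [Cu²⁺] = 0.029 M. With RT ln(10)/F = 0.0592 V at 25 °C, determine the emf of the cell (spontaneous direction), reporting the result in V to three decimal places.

Cu²⁺/Cu is the cathode (higher E°), Pb²⁺/Pb the anode: E°cell = +0.38 − (-0.12) = +0.50 V, n = 2.
Overall: Cu²⁺(aq) + Pb(s) → Cu(s) + Pb²⁺(aq)
Q = [Pb²⁺] / ([Cu²⁺]); log Q = -1.692.
E = E° − (0.0592/n) log Q = +0.50 − (0.0592/2)(-1.692) = +0.550 V.

+0.550 V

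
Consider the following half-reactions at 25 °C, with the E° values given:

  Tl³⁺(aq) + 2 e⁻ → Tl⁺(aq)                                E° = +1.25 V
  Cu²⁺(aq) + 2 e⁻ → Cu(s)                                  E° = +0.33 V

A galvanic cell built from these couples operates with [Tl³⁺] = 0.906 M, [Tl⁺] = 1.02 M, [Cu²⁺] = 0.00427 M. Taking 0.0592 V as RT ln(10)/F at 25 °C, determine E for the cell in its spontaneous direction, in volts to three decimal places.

Tl³⁺/Tl⁺ is the cathode (higher E°), Cu²⁺/Cu the anode: E°cell = +1.25 − (+0.33) = +0.92 V, n = 2.
Overall: Tl³⁺(aq) + Cu(s) → Tl⁺(aq) + Cu²⁺(aq)
Q = [Tl⁺]·[Cu²⁺] / ([Tl³⁺]); log Q = -2.318.
E = E° − (0.0592/n) log Q = +0.92 − (0.0592/2)(-2.318) = +0.989 V.

+0.989 V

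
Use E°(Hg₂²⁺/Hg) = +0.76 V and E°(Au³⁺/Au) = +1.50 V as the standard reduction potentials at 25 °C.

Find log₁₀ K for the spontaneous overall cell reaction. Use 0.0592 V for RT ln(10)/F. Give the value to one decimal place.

Cathode: Au³⁺/Au; anode: Hg₂²⁺/Hg. E°cell = +0.74 V, n = 6.
log K = nE°cell / 0.0592 = (6)(+0.74) / 0.0592 = 75.0.

75.0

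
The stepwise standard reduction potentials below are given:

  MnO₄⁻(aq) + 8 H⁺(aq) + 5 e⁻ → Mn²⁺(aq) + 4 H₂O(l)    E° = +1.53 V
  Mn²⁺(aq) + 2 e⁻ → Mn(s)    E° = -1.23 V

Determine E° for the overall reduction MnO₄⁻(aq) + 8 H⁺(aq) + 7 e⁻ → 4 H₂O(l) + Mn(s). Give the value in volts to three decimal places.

Standard free energies of sequential steps add: ΔG°₃ = ΔG°₁ + ΔG°₂, so n₃E°₃ = n₁E°₁ + n₂E°₂.
E°₃ = (5×+1.53 + 2×-1.23) / 7 = (+5.190) / 7 = +0.741 V.

+0.741 V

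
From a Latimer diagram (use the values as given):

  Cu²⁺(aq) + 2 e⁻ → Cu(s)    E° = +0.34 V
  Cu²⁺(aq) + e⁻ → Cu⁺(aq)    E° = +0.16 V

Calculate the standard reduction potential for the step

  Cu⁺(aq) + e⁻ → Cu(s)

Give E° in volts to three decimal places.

+0.520 V

Sequential free energies add, so n₃E°₃ = n₁E°₁ + n₂E°₂.
With n₃ = 2, and the known step contributing 1×(+0.16) V, the unknown satisfies 1·E° = 2×(+0.34) − 1×(+0.16) = +0.520.
E° = +0.520 / 1 = +0.520 V.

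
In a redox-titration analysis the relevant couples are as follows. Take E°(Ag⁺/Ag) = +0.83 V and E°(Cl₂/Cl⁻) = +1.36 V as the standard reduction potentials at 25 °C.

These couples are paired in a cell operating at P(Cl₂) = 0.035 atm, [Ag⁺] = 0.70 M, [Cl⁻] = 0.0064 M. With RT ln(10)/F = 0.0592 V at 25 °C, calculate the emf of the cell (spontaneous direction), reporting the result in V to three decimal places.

+0.626 V

Cl₂/Cl⁻ is the cathode (higher E°), Ag⁺/Ag the anode: E°cell = +1.36 − (+0.83) = +0.53 V, n = 2.
Overall: Cl₂(g) + 2 Ag(s) → 2 Cl⁻(aq) + 2 Ag⁺(aq)
Q = [Cl⁻]^2·[Ag⁺]^2 / (P(Cl₂)); log Q = -3.242.
E = E° − (0.0592/n) log Q = +0.53 − (0.0592/2)(-3.242) = +0.626 V.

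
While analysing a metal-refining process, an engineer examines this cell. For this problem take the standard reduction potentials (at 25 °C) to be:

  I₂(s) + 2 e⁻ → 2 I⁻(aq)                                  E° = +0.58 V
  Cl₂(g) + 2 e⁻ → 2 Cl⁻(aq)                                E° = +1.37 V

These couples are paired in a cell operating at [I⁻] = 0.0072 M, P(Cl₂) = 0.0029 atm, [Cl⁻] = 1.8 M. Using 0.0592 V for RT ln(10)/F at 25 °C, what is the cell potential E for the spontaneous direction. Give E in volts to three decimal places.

+0.573 V

Cl₂/Cl⁻ is the cathode (higher E°), I₂/I⁻ the anode: E°cell = +1.37 − (+0.58) = +0.79 V, n = 2.
Overall: Cl₂(g) + 2 I⁻(aq) → 2 Cl⁻(aq) + I₂(s)
Q = [Cl⁻]^2 / (P(Cl₂)·[I⁻]^2); log Q = 7.333.
E = E° − (0.0592/n) log Q = +0.79 − (0.0592/2)(7.333) = +0.573 V.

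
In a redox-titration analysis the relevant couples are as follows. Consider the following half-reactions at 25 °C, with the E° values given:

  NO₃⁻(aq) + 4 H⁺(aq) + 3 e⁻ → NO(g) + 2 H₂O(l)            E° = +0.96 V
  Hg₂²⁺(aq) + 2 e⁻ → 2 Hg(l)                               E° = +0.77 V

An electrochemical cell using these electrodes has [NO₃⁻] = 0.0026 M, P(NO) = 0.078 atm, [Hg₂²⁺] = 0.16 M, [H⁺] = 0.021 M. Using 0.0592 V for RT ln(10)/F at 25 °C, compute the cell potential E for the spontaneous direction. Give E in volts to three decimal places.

+0.052 V

NO₃⁻/NO is the cathode (higher E°), Hg₂²⁺/Hg the anode: E°cell = +0.96 − (+0.77) = +0.19 V, n = 6.
Overall: 2 NO₃⁻(aq) + 8 H⁺(aq) + 6 Hg(l) → 2 NO(g) + 4 H₂O(l) + 3 Hg₂²⁺(aq)
Q = P(NO)^2·[Hg₂²⁺]^3 / ([NO₃⁻]^2·[H⁺]^8); log Q = 13.989.
E = E° − (0.0592/n) log Q = +0.19 − (0.0592/6)(13.989) = +0.052 V.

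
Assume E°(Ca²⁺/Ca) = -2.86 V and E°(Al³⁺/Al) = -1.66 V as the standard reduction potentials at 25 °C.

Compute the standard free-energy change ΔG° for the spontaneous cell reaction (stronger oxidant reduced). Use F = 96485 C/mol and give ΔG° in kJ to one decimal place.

Al³⁺/Al (E° = -1.66 V) is the cathode; Ca²⁺/Ca (E° = -2.86 V) is the anode, so E°cell = +1.20 V.
Balancing electrons gives n = 6 (lcm of 3 and 2).
ΔG° = −nFE° = −(6)(96485)(+1.20) = -694,692 J = -694.7 kJ.

-694.7 kJ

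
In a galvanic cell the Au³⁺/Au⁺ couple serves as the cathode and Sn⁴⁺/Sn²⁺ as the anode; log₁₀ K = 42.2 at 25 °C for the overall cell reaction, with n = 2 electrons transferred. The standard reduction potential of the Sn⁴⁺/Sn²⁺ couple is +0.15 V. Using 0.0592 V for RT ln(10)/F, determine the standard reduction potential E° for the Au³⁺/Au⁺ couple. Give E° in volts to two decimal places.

+1.40 V

E°cell = (0.0592/n)·log K = (0.0592/2)(42.2) = +1.249 V.
Since Au³⁺/Au⁺ is the cathode and Sn⁴⁺/Sn²⁺ the anode, E°cell = E°(Au³⁺/Au⁺) − E°(Sn⁴⁺/Sn²⁺).
So E°(Au³⁺/Au⁺) = E°cell + E°(Sn⁴⁺/Sn²⁺) = +1.249 + (+0.15) = +1.40 V.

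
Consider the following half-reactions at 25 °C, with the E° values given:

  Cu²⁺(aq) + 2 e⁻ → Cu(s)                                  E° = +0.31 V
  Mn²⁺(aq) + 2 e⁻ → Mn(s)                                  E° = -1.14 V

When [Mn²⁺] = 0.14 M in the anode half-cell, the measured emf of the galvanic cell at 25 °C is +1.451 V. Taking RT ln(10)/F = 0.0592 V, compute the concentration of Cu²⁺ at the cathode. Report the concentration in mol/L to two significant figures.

Cu²⁺/Cu is the cathode, Mn²⁺/Mn the anode: E°cell = +1.45 V, n = 2.
Overall reaction: Cu²⁺(aq) + Mn(s) → Cu(s) + Mn²⁺(aq); Q = [Mn²⁺]^1/[Cu²⁺]^1.
From E = E° − (0.0592/n) log Q: log Q = (E° − E)·n/0.0592 = (+1.45 − (+1.451))·2/0.0592 = -0.0338.
So 1·log[Cu²⁺] = 1·log(0.14) − log Q = -0.8539 − (-0.0338) = -0.8201; [Cu²⁺] = 10^(-0.8201) ≈ 0.15 M.

0.15 M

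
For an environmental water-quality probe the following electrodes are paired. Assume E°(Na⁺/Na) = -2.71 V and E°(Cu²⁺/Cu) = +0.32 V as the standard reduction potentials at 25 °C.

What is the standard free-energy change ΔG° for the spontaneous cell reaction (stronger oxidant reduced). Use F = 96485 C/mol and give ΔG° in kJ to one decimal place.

-584.7 kJ

Cu²⁺/Cu (E° = +0.32 V) is the cathode; Na⁺/Na (E° = -2.71 V) is the anode, so E°cell = +3.03 V.
Balancing electrons gives n = 2 (lcm of 2 and 1).
ΔG° = −nFE° = −(2)(96485)(+3.03) = -584,699 J = -584.7 kJ.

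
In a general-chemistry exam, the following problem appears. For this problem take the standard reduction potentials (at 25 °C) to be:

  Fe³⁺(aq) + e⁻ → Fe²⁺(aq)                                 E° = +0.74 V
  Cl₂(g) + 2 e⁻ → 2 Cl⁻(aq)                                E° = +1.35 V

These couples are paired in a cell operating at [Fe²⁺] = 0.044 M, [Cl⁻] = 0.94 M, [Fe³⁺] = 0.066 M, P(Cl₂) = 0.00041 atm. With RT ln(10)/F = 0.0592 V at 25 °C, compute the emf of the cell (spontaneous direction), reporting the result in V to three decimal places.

Cl₂/Cl⁻ is the cathode (higher E°), Fe³⁺/Fe²⁺ the anode: E°cell = +1.35 − (+0.74) = +0.61 V, n = 2.
Overall: Cl₂(g) + 2 Fe²⁺(aq) → 2 Cl⁻(aq) + 2 Fe³⁺(aq)
Q = [Cl⁻]^2·[Fe³⁺]^2 / (P(Cl₂)·[Fe²⁺]^2); log Q = 3.686.
E = E° − (0.0592/n) log Q = +0.61 − (0.0592/2)(3.686) = +0.501 V.

+0.501 V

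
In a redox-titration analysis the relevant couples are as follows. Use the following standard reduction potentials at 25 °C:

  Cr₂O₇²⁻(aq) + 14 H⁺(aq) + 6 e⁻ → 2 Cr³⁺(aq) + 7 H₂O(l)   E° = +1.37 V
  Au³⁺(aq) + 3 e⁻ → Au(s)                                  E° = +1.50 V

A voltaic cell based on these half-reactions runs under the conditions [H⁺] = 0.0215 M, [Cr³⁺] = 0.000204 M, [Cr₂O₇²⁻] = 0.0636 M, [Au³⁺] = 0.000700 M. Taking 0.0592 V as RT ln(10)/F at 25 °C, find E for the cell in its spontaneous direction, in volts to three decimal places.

Au³⁺/Au is the cathode (higher E°), Cr₂O₇²⁻/Cr³⁺ the anode: E°cell = +1.50 − (+1.37) = +0.13 V, n = 6.
Overall: 2 Au³⁺(aq) + 2 Cr³⁺(aq) + 7 H₂O(l) → 2 Au(s) + Cr₂O₇²⁻(aq) + 14 H⁺(aq)
Q = [Cr₂O₇²⁻]·[H⁺]^14 / ([Au³⁺]^2·[Cr³⁺]^2); log Q = -10.852.
E = E° − (0.0592/n) log Q = +0.13 − (0.0592/6)(-10.852) = +0.237 V.

+0.237 V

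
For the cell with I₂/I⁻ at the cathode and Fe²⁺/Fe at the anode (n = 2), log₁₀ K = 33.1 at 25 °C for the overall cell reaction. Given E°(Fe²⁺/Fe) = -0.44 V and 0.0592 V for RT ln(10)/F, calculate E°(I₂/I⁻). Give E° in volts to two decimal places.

E°cell = (0.0592/n)·log K = (0.0592/2)(33.1) = +0.980 V.
Since I₂/I⁻ is the cathode and Fe²⁺/Fe the anode, E°cell = E°(I₂/I⁻) − E°(Fe²⁺/Fe).
So E°(I₂/I⁻) = E°cell + E°(Fe²⁺/Fe) = +0.980 + (-0.44) = +0.54 V.

+0.54 V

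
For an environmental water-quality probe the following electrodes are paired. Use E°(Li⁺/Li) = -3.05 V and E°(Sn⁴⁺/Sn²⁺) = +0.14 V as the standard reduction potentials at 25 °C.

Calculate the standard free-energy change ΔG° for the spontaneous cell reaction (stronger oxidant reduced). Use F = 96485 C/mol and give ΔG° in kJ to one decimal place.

Sn⁴⁺/Sn²⁺ (E° = +0.14 V) is the cathode; Li⁺/Li (E° = -3.05 V) is the anode, so E°cell = +3.19 V.
Balancing electrons gives n = 2 (lcm of 2 and 1).
ΔG° = −nFE° = −(2)(96485)(+3.19) = -615,574 J = -615.6 kJ.

-615.6 kJ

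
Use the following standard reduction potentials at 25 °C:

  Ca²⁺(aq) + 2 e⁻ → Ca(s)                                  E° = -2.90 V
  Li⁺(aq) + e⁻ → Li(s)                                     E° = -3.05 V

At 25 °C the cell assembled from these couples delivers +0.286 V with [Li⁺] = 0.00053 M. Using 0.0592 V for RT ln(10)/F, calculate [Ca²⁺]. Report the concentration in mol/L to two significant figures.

Ca²⁺/Ca is the cathode, Li⁺/Li the anode: E°cell = +0.15 V, n = 2.
Overall reaction: Ca²⁺(aq) + 2 Li(s) → Ca(s) + 2 Li⁺(aq); Q = [Li⁺]^2/[Ca²⁺]^1.
From E = E° − (0.0592/n) log Q: log Q = (E° − E)·n/0.0592 = (+0.15 − (+0.286))·2/0.0592 = -4.5946.
So 1·log[Ca²⁺] = 2·log(0.00053) − log Q = -6.5514 − (-4.5946) = -1.9568; [Ca²⁺] = 10^(-1.9568) ≈ 0.011 M.

0.011 M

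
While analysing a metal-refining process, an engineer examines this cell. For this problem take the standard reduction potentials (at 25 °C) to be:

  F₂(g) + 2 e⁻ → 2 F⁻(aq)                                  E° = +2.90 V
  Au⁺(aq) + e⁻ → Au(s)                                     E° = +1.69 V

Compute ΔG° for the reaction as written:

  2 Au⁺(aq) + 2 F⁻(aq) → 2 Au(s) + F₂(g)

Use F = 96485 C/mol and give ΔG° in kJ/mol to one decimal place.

+233.5 kJ/mol

As written, Au⁺/Au is reduced (cathode) and F₂/F⁻ is oxidised (anode), so E°cell = (+1.69) − (+2.90) = -1.21 V.
Balancing electrons gives n = 2.
ΔG° = −nFE° = −(2)(96485)(-1.21) = 233,494 J = +233.5 kJ/mol.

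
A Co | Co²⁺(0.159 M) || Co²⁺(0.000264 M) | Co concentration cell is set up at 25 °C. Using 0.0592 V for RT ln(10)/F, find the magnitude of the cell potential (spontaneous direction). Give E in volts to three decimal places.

+0.082 V

For a concentration cell E°cell = 0. The 0.159 M side is the cathode (reduction is favoured where [Co²⁺] is higher).
With n = 2, E = −(0.0592/2) log([Co²⁺]ₐₙ/[Co²⁺]꜀ₐₜ) = −(0.0592/2) log(0.000264/0.159) = −(0.0592/2)(-2.780) = +0.082 V.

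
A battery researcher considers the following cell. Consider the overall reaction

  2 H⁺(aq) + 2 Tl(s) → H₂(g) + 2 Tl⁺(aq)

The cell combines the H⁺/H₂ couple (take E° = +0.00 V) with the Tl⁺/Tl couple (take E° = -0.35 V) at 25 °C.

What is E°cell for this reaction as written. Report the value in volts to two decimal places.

+0.35 V

The H⁺/H₂ couple has the higher reduction potential, so it is the cathode; Tl⁺/Tl is oxidised at the anode.
E°cell = E°(cathode) − E°(anode) = (+0.00) − (-0.35) = +0.35 V.
Since E°cell > 0, the reaction is spontaneous under standard conditions.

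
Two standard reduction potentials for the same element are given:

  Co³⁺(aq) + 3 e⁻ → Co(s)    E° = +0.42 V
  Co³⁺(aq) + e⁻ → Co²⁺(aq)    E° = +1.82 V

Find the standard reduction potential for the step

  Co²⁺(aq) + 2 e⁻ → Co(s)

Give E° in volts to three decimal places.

Sequential free energies add, so n₃E°₃ = n₁E°₁ + n₂E°₂.
With n₃ = 3, and the known step contributing 1×(+1.82) V, the unknown satisfies 2·E° = 3×(+0.42) − 1×(+1.82) = -0.560.
E° = -0.560 / 2 = -0.280 V.

-0.280 V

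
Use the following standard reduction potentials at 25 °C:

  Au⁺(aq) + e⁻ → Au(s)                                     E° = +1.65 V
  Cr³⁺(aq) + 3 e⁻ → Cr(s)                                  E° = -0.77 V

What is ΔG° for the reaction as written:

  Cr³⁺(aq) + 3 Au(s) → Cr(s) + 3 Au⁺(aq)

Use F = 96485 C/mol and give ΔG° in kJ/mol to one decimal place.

As written, Cr³⁺/Cr is reduced (cathode) and Au⁺/Au is oxidised (anode), so E°cell = (-0.77) − (+1.65) = -2.42 V.
Balancing electrons gives n = 3.
ΔG° = −nFE° = −(3)(96485)(-2.42) = 700,481 J = +700.5 kJ/mol.

+700.5 kJ/mol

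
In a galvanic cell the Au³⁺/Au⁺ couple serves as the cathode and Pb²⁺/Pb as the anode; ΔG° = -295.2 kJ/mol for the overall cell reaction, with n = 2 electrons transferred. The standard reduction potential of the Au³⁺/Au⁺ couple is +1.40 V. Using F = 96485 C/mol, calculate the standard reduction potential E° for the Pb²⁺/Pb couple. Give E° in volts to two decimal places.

E°cell = −ΔG°/(nF) = −(-295.2×10³)/((2)(96485)) = +1.530 V.
Since Au³⁺/Au⁺ is the cathode and Pb²⁺/Pb the anode, E°cell = E°(Au³⁺/Au⁺) − E°(Pb²⁺/Pb).
So E°(Pb²⁺/Pb) = E°(Au³⁺/Au⁺) − E°cell = (+1.40) − (+1.530) = -0.13 V.

-0.13 V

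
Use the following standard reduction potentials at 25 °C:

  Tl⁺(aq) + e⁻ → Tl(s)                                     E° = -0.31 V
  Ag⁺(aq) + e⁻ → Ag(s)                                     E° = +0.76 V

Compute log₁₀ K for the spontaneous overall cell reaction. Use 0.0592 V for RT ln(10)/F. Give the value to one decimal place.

Cathode: Ag⁺/Ag; anode: Tl⁺/Tl. E°cell = +1.07 V, n = 1.
log K = nE°cell / 0.0592 = (1)(+1.07) / 0.0592 = 18.1.

18.1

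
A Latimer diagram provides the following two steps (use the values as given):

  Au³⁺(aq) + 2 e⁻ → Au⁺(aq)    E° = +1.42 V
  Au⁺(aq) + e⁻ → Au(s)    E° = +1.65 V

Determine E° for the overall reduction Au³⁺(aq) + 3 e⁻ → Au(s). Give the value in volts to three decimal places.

Standard free energies of sequential steps add: ΔG°₃ = ΔG°₁ + ΔG°₂, so n₃E°₃ = n₁E°₁ + n₂E°₂.
E°₃ = (2×+1.42 + 1×+1.65) / 3 = (+4.490) / 3 = +1.497 V.
Simply averaging or adding the two E° values would be wrong; the electron-weighted sum is required.

+1.497 V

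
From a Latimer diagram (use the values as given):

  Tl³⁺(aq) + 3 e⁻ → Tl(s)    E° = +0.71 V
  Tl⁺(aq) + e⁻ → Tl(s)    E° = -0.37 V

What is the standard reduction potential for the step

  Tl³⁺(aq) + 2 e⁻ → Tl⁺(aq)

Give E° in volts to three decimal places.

Sequential free energies add, so n₃E°₃ = n₁E°₁ + n₂E°₂.
With n₃ = 3, and the known step contributing 1×(-0.37) V, the unknown satisfies 2·E° = 3×(+0.71) − 1×(-0.37) = +2.500.
E° = +2.500 / 2 = +1.250 V.

+1.250 V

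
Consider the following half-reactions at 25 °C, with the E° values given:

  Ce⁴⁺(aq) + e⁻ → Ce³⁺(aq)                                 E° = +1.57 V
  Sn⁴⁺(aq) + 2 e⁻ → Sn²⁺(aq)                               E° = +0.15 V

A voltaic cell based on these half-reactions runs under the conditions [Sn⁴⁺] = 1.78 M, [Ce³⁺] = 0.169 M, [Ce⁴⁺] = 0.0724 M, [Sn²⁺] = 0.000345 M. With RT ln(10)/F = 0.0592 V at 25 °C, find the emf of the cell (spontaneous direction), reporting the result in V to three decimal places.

Ce⁴⁺/Ce³⁺ is the cathode (higher E°), Sn⁴⁺/Sn²⁺ the anode: E°cell = +1.57 − (+0.15) = +1.42 V, n = 2.
Overall: 2 Ce⁴⁺(aq) + Sn²⁺(aq) → 2 Ce³⁺(aq) + Sn⁴⁺(aq)
Q = [Ce³⁺]^2·[Sn⁴⁺] / ([Ce⁴⁺]^2·[Sn²⁺]); log Q = 4.449.
E = E° − (0.0592/n) log Q = +1.42 − (0.0592/2)(4.449) = +1.288 V.

+1.288 V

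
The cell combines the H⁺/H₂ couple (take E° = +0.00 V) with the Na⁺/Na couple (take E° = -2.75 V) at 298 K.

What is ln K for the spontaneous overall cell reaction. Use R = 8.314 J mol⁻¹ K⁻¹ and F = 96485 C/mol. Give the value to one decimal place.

214.2

Cathode: H⁺/H₂; anode: Na⁺/Na. E°cell = (+0.00) − (-2.75) = +2.75 V, with n = 2.
ΔG° = −nFE° = −RT ln K, so ln K = nFE°/(RT) = (2)(96485)(+2.75) / ((8.314)(298)) = 214.189.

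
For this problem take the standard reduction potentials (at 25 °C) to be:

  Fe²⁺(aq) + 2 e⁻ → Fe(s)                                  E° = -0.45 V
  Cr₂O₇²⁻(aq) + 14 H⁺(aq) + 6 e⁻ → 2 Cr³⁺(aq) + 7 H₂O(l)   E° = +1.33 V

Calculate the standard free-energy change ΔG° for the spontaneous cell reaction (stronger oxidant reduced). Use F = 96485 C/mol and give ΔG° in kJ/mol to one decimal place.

Cr₂O₇²⁻/Cr³⁺ (E° = +1.33 V) is the cathode; Fe²⁺/Fe (E° = -0.45 V) is the anode, so E°cell = +1.78 V.
Balancing electrons gives n = 6 (lcm of 6 and 2).
ΔG° = −nFE° = −(6)(96485)(+1.78) = -1,030,460 J = -1030.5 kJ/mol.

-1030.5 kJ/mol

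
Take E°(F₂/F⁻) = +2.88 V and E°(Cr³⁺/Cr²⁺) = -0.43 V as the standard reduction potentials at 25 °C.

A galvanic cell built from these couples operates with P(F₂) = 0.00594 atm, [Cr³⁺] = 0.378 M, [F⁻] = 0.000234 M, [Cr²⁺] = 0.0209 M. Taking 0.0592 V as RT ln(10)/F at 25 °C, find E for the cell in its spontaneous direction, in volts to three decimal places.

F₂/F⁻ is the cathode (higher E°), Cr³⁺/Cr²⁺ the anode: E°cell = +2.88 − (-0.43) = +3.31 V, n = 2.
Overall: F₂(g) + 2 Cr²⁺(aq) → 2 F⁻(aq) + 2 Cr³⁺(aq)
Q = [F⁻]^2·[Cr³⁺]^2 / (P(F₂)·[Cr²⁺]^2); log Q = -2.521.
E = E° − (0.0592/n) log Q = +3.31 − (0.0592/2)(-2.521) = +3.385 V.

+3.385 V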